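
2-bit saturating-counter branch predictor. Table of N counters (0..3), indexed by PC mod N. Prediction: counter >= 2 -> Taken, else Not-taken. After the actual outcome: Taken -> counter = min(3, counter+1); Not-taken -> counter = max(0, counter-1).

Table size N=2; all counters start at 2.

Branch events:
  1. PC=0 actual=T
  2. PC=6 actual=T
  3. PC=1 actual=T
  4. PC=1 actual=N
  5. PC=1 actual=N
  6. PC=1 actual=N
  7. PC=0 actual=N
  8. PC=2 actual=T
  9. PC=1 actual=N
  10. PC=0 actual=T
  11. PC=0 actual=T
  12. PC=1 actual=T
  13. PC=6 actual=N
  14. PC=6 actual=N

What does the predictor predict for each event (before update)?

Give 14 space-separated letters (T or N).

Answer: T T T T T N T T N T T N T T

Derivation:
Ev 1: PC=0 idx=0 pred=T actual=T -> ctr[0]=3
Ev 2: PC=6 idx=0 pred=T actual=T -> ctr[0]=3
Ev 3: PC=1 idx=1 pred=T actual=T -> ctr[1]=3
Ev 4: PC=1 idx=1 pred=T actual=N -> ctr[1]=2
Ev 5: PC=1 idx=1 pred=T actual=N -> ctr[1]=1
Ev 6: PC=1 idx=1 pred=N actual=N -> ctr[1]=0
Ev 7: PC=0 idx=0 pred=T actual=N -> ctr[0]=2
Ev 8: PC=2 idx=0 pred=T actual=T -> ctr[0]=3
Ev 9: PC=1 idx=1 pred=N actual=N -> ctr[1]=0
Ev 10: PC=0 idx=0 pred=T actual=T -> ctr[0]=3
Ev 11: PC=0 idx=0 pred=T actual=T -> ctr[0]=3
Ev 12: PC=1 idx=1 pred=N actual=T -> ctr[1]=1
Ev 13: PC=6 idx=0 pred=T actual=N -> ctr[0]=2
Ev 14: PC=6 idx=0 pred=T actual=N -> ctr[0]=1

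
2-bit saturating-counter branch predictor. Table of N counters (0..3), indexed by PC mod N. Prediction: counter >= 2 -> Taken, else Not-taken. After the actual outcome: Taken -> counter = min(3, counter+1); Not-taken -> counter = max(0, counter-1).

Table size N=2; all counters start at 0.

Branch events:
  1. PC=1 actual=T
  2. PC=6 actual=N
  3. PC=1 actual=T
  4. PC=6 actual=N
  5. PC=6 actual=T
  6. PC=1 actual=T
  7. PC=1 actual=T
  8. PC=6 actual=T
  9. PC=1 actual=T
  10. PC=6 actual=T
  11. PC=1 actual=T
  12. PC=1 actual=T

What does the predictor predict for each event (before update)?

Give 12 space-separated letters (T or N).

Answer: N N N N N T T N T T T T

Derivation:
Ev 1: PC=1 idx=1 pred=N actual=T -> ctr[1]=1
Ev 2: PC=6 idx=0 pred=N actual=N -> ctr[0]=0
Ev 3: PC=1 idx=1 pred=N actual=T -> ctr[1]=2
Ev 4: PC=6 idx=0 pred=N actual=N -> ctr[0]=0
Ev 5: PC=6 idx=0 pred=N actual=T -> ctr[0]=1
Ev 6: PC=1 idx=1 pred=T actual=T -> ctr[1]=3
Ev 7: PC=1 idx=1 pred=T actual=T -> ctr[1]=3
Ev 8: PC=6 idx=0 pred=N actual=T -> ctr[0]=2
Ev 9: PC=1 idx=1 pred=T actual=T -> ctr[1]=3
Ev 10: PC=6 idx=0 pred=T actual=T -> ctr[0]=3
Ev 11: PC=1 idx=1 pred=T actual=T -> ctr[1]=3
Ev 12: PC=1 idx=1 pred=T actual=T -> ctr[1]=3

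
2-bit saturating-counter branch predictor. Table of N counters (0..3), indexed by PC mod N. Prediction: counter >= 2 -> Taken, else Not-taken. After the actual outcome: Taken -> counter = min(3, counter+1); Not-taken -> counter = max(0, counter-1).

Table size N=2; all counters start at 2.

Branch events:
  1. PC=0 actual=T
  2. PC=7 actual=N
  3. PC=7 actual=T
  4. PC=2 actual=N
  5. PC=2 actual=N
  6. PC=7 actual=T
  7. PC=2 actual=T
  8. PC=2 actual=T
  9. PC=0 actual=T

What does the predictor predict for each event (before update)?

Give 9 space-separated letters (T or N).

Ev 1: PC=0 idx=0 pred=T actual=T -> ctr[0]=3
Ev 2: PC=7 idx=1 pred=T actual=N -> ctr[1]=1
Ev 3: PC=7 idx=1 pred=N actual=T -> ctr[1]=2
Ev 4: PC=2 idx=0 pred=T actual=N -> ctr[0]=2
Ev 5: PC=2 idx=0 pred=T actual=N -> ctr[0]=1
Ev 6: PC=7 idx=1 pred=T actual=T -> ctr[1]=3
Ev 7: PC=2 idx=0 pred=N actual=T -> ctr[0]=2
Ev 8: PC=2 idx=0 pred=T actual=T -> ctr[0]=3
Ev 9: PC=0 idx=0 pred=T actual=T -> ctr[0]=3

Answer: T T N T T T N T T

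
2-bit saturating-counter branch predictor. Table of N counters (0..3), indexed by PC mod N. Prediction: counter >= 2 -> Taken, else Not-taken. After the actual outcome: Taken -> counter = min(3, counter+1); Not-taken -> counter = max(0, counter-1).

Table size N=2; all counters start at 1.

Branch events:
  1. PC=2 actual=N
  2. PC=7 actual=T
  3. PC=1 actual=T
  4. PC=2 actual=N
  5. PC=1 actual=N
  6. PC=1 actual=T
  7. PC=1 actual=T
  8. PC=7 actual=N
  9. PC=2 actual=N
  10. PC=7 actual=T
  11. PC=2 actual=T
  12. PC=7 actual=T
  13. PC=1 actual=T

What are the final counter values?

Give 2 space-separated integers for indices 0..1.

Answer: 1 3

Derivation:
Ev 1: PC=2 idx=0 pred=N actual=N -> ctr[0]=0
Ev 2: PC=7 idx=1 pred=N actual=T -> ctr[1]=2
Ev 3: PC=1 idx=1 pred=T actual=T -> ctr[1]=3
Ev 4: PC=2 idx=0 pred=N actual=N -> ctr[0]=0
Ev 5: PC=1 idx=1 pred=T actual=N -> ctr[1]=2
Ev 6: PC=1 idx=1 pred=T actual=T -> ctr[1]=3
Ev 7: PC=1 idx=1 pred=T actual=T -> ctr[1]=3
Ev 8: PC=7 idx=1 pred=T actual=N -> ctr[1]=2
Ev 9: PC=2 idx=0 pred=N actual=N -> ctr[0]=0
Ev 10: PC=7 idx=1 pred=T actual=T -> ctr[1]=3
Ev 11: PC=2 idx=0 pred=N actual=T -> ctr[0]=1
Ev 12: PC=7 idx=1 pred=T actual=T -> ctr[1]=3
Ev 13: PC=1 idx=1 pred=T actual=T -> ctr[1]=3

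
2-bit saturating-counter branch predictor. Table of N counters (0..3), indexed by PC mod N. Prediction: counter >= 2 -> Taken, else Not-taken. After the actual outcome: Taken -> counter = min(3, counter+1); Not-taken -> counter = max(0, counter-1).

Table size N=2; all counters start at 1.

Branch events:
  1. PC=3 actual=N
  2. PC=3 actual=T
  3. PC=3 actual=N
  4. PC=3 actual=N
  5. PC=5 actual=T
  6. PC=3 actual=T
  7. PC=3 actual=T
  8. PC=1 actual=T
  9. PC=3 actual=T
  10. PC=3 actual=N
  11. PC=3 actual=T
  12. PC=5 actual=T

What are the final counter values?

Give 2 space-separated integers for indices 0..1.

Ev 1: PC=3 idx=1 pred=N actual=N -> ctr[1]=0
Ev 2: PC=3 idx=1 pred=N actual=T -> ctr[1]=1
Ev 3: PC=3 idx=1 pred=N actual=N -> ctr[1]=0
Ev 4: PC=3 idx=1 pred=N actual=N -> ctr[1]=0
Ev 5: PC=5 idx=1 pred=N actual=T -> ctr[1]=1
Ev 6: PC=3 idx=1 pred=N actual=T -> ctr[1]=2
Ev 7: PC=3 idx=1 pred=T actual=T -> ctr[1]=3
Ev 8: PC=1 idx=1 pred=T actual=T -> ctr[1]=3
Ev 9: PC=3 idx=1 pred=T actual=T -> ctr[1]=3
Ev 10: PC=3 idx=1 pred=T actual=N -> ctr[1]=2
Ev 11: PC=3 idx=1 pred=T actual=T -> ctr[1]=3
Ev 12: PC=5 idx=1 pred=T actual=T -> ctr[1]=3

Answer: 1 3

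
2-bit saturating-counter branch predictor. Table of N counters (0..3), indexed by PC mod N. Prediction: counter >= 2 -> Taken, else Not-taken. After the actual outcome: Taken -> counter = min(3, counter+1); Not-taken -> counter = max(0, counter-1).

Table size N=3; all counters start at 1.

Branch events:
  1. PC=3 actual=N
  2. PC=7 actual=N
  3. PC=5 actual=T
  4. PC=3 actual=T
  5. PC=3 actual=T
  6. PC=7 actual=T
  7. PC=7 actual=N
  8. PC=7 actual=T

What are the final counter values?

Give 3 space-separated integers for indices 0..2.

Answer: 2 1 2

Derivation:
Ev 1: PC=3 idx=0 pred=N actual=N -> ctr[0]=0
Ev 2: PC=7 idx=1 pred=N actual=N -> ctr[1]=0
Ev 3: PC=5 idx=2 pred=N actual=T -> ctr[2]=2
Ev 4: PC=3 idx=0 pred=N actual=T -> ctr[0]=1
Ev 5: PC=3 idx=0 pred=N actual=T -> ctr[0]=2
Ev 6: PC=7 idx=1 pred=N actual=T -> ctr[1]=1
Ev 7: PC=7 idx=1 pred=N actual=N -> ctr[1]=0
Ev 8: PC=7 idx=1 pred=N actual=T -> ctr[1]=1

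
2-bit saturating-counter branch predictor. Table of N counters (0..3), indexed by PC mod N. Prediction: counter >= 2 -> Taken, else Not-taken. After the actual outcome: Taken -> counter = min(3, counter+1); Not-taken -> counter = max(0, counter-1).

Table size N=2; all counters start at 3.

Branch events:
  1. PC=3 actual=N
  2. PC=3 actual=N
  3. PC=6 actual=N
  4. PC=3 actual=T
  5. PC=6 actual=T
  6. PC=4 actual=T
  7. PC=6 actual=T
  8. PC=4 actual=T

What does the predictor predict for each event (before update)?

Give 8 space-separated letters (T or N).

Ev 1: PC=3 idx=1 pred=T actual=N -> ctr[1]=2
Ev 2: PC=3 idx=1 pred=T actual=N -> ctr[1]=1
Ev 3: PC=6 idx=0 pred=T actual=N -> ctr[0]=2
Ev 4: PC=3 idx=1 pred=N actual=T -> ctr[1]=2
Ev 5: PC=6 idx=0 pred=T actual=T -> ctr[0]=3
Ev 6: PC=4 idx=0 pred=T actual=T -> ctr[0]=3
Ev 7: PC=6 idx=0 pred=T actual=T -> ctr[0]=3
Ev 8: PC=4 idx=0 pred=T actual=T -> ctr[0]=3

Answer: T T T N T T T T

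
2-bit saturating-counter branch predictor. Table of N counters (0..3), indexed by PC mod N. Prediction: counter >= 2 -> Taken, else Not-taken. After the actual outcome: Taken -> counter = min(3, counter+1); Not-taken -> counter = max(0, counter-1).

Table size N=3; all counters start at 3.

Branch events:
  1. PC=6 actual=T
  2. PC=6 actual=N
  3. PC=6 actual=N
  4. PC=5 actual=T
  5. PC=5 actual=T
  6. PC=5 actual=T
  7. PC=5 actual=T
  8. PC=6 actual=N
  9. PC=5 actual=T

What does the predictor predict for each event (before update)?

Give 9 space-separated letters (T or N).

Answer: T T T T T T T N T

Derivation:
Ev 1: PC=6 idx=0 pred=T actual=T -> ctr[0]=3
Ev 2: PC=6 idx=0 pred=T actual=N -> ctr[0]=2
Ev 3: PC=6 idx=0 pred=T actual=N -> ctr[0]=1
Ev 4: PC=5 idx=2 pred=T actual=T -> ctr[2]=3
Ev 5: PC=5 idx=2 pred=T actual=T -> ctr[2]=3
Ev 6: PC=5 idx=2 pred=T actual=T -> ctr[2]=3
Ev 7: PC=5 idx=2 pred=T actual=T -> ctr[2]=3
Ev 8: PC=6 idx=0 pred=N actual=N -> ctr[0]=0
Ev 9: PC=5 idx=2 pred=T actual=T -> ctr[2]=3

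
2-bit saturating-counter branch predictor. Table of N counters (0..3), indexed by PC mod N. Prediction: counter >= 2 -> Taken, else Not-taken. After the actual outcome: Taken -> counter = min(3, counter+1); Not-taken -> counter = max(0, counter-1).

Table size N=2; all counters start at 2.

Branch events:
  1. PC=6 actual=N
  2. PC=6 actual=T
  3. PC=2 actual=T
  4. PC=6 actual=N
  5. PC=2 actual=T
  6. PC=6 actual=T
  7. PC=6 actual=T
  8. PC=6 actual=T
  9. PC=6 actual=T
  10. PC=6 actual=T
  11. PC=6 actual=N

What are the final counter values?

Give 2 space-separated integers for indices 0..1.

Ev 1: PC=6 idx=0 pred=T actual=N -> ctr[0]=1
Ev 2: PC=6 idx=0 pred=N actual=T -> ctr[0]=2
Ev 3: PC=2 idx=0 pred=T actual=T -> ctr[0]=3
Ev 4: PC=6 idx=0 pred=T actual=N -> ctr[0]=2
Ev 5: PC=2 idx=0 pred=T actual=T -> ctr[0]=3
Ev 6: PC=6 idx=0 pred=T actual=T -> ctr[0]=3
Ev 7: PC=6 idx=0 pred=T actual=T -> ctr[0]=3
Ev 8: PC=6 idx=0 pred=T actual=T -> ctr[0]=3
Ev 9: PC=6 idx=0 pred=T actual=T -> ctr[0]=3
Ev 10: PC=6 idx=0 pred=T actual=T -> ctr[0]=3
Ev 11: PC=6 idx=0 pred=T actual=N -> ctr[0]=2

Answer: 2 2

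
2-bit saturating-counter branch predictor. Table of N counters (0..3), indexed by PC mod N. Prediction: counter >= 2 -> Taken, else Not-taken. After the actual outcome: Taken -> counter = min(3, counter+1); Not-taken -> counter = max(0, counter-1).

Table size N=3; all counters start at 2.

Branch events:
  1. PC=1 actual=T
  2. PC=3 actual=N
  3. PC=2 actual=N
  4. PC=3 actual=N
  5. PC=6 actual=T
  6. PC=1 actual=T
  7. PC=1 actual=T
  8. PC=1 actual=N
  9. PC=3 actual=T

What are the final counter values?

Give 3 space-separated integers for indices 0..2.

Answer: 2 2 1

Derivation:
Ev 1: PC=1 idx=1 pred=T actual=T -> ctr[1]=3
Ev 2: PC=3 idx=0 pred=T actual=N -> ctr[0]=1
Ev 3: PC=2 idx=2 pred=T actual=N -> ctr[2]=1
Ev 4: PC=3 idx=0 pred=N actual=N -> ctr[0]=0
Ev 5: PC=6 idx=0 pred=N actual=T -> ctr[0]=1
Ev 6: PC=1 idx=1 pred=T actual=T -> ctr[1]=3
Ev 7: PC=1 idx=1 pred=T actual=T -> ctr[1]=3
Ev 8: PC=1 idx=1 pred=T actual=N -> ctr[1]=2
Ev 9: PC=3 idx=0 pred=N actual=T -> ctr[0]=2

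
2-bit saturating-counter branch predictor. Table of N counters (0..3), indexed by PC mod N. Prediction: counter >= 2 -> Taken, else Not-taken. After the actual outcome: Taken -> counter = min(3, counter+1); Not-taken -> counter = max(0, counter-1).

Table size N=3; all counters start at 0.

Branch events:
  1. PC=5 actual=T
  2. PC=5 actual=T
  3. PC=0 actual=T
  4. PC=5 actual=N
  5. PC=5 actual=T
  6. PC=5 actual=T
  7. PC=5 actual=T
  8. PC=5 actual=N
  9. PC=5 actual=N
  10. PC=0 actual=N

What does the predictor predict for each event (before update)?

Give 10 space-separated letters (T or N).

Ev 1: PC=5 idx=2 pred=N actual=T -> ctr[2]=1
Ev 2: PC=5 idx=2 pred=N actual=T -> ctr[2]=2
Ev 3: PC=0 idx=0 pred=N actual=T -> ctr[0]=1
Ev 4: PC=5 idx=2 pred=T actual=N -> ctr[2]=1
Ev 5: PC=5 idx=2 pred=N actual=T -> ctr[2]=2
Ev 6: PC=5 idx=2 pred=T actual=T -> ctr[2]=3
Ev 7: PC=5 idx=2 pred=T actual=T -> ctr[2]=3
Ev 8: PC=5 idx=2 pred=T actual=N -> ctr[2]=2
Ev 9: PC=5 idx=2 pred=T actual=N -> ctr[2]=1
Ev 10: PC=0 idx=0 pred=N actual=N -> ctr[0]=0

Answer: N N N T N T T T T N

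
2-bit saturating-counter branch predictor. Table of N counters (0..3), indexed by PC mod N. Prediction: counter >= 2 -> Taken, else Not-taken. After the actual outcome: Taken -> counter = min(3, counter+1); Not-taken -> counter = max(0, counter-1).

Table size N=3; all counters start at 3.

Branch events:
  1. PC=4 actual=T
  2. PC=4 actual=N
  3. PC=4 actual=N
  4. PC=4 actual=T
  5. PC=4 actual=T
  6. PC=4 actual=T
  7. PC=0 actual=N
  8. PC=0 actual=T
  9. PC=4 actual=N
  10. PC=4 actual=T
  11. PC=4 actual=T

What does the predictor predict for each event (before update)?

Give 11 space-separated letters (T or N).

Answer: T T T N T T T T T T T

Derivation:
Ev 1: PC=4 idx=1 pred=T actual=T -> ctr[1]=3
Ev 2: PC=4 idx=1 pred=T actual=N -> ctr[1]=2
Ev 3: PC=4 idx=1 pred=T actual=N -> ctr[1]=1
Ev 4: PC=4 idx=1 pred=N actual=T -> ctr[1]=2
Ev 5: PC=4 idx=1 pred=T actual=T -> ctr[1]=3
Ev 6: PC=4 idx=1 pred=T actual=T -> ctr[1]=3
Ev 7: PC=0 idx=0 pred=T actual=N -> ctr[0]=2
Ev 8: PC=0 idx=0 pred=T actual=T -> ctr[0]=3
Ev 9: PC=4 idx=1 pred=T actual=N -> ctr[1]=2
Ev 10: PC=4 idx=1 pred=T actual=T -> ctr[1]=3
Ev 11: PC=4 idx=1 pred=T actual=T -> ctr[1]=3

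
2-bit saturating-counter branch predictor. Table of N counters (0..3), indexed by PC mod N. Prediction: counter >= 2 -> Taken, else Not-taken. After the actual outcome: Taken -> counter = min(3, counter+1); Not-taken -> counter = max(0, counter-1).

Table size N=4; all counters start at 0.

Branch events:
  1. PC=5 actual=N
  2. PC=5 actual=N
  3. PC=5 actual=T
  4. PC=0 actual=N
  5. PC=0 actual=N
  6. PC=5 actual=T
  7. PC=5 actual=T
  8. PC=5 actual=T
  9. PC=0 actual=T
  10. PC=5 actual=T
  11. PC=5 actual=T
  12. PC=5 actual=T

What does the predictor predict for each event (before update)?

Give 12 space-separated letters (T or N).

Answer: N N N N N N T T N T T T

Derivation:
Ev 1: PC=5 idx=1 pred=N actual=N -> ctr[1]=0
Ev 2: PC=5 idx=1 pred=N actual=N -> ctr[1]=0
Ev 3: PC=5 idx=1 pred=N actual=T -> ctr[1]=1
Ev 4: PC=0 idx=0 pred=N actual=N -> ctr[0]=0
Ev 5: PC=0 idx=0 pred=N actual=N -> ctr[0]=0
Ev 6: PC=5 idx=1 pred=N actual=T -> ctr[1]=2
Ev 7: PC=5 idx=1 pred=T actual=T -> ctr[1]=3
Ev 8: PC=5 idx=1 pred=T actual=T -> ctr[1]=3
Ev 9: PC=0 idx=0 pred=N actual=T -> ctr[0]=1
Ev 10: PC=5 idx=1 pred=T actual=T -> ctr[1]=3
Ev 11: PC=5 idx=1 pred=T actual=T -> ctr[1]=3
Ev 12: PC=5 idx=1 pred=T actual=T -> ctr[1]=3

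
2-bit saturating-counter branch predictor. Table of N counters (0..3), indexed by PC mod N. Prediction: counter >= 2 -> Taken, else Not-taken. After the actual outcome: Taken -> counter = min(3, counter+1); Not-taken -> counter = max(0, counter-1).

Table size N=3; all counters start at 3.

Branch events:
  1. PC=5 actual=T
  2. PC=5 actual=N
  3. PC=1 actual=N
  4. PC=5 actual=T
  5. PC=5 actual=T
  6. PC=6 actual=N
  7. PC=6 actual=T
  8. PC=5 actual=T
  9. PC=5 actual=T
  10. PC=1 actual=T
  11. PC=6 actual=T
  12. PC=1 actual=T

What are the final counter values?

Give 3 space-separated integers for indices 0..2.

Answer: 3 3 3

Derivation:
Ev 1: PC=5 idx=2 pred=T actual=T -> ctr[2]=3
Ev 2: PC=5 idx=2 pred=T actual=N -> ctr[2]=2
Ev 3: PC=1 idx=1 pred=T actual=N -> ctr[1]=2
Ev 4: PC=5 idx=2 pred=T actual=T -> ctr[2]=3
Ev 5: PC=5 idx=2 pred=T actual=T -> ctr[2]=3
Ev 6: PC=6 idx=0 pred=T actual=N -> ctr[0]=2
Ev 7: PC=6 idx=0 pred=T actual=T -> ctr[0]=3
Ev 8: PC=5 idx=2 pred=T actual=T -> ctr[2]=3
Ev 9: PC=5 idx=2 pred=T actual=T -> ctr[2]=3
Ev 10: PC=1 idx=1 pred=T actual=T -> ctr[1]=3
Ev 11: PC=6 idx=0 pred=T actual=T -> ctr[0]=3
Ev 12: PC=1 idx=1 pred=T actual=T -> ctr[1]=3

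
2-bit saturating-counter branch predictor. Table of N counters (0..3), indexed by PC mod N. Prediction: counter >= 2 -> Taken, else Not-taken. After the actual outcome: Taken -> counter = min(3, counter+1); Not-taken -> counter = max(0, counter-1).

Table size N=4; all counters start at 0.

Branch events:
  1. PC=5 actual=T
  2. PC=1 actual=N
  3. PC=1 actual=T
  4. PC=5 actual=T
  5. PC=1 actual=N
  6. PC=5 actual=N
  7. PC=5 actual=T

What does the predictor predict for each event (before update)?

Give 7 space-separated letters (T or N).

Ev 1: PC=5 idx=1 pred=N actual=T -> ctr[1]=1
Ev 2: PC=1 idx=1 pred=N actual=N -> ctr[1]=0
Ev 3: PC=1 idx=1 pred=N actual=T -> ctr[1]=1
Ev 4: PC=5 idx=1 pred=N actual=T -> ctr[1]=2
Ev 5: PC=1 idx=1 pred=T actual=N -> ctr[1]=1
Ev 6: PC=5 idx=1 pred=N actual=N -> ctr[1]=0
Ev 7: PC=5 idx=1 pred=N actual=T -> ctr[1]=1

Answer: N N N N T N N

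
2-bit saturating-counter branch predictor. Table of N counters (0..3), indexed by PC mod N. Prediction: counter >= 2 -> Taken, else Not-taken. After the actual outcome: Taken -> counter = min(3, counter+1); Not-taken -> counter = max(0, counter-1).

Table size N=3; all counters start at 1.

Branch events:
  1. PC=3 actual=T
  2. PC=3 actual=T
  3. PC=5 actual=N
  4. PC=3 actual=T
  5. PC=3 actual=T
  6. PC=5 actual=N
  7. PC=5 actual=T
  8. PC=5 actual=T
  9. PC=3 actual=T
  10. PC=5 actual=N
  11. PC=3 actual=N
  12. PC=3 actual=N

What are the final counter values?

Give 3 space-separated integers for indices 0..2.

Ev 1: PC=3 idx=0 pred=N actual=T -> ctr[0]=2
Ev 2: PC=3 idx=0 pred=T actual=T -> ctr[0]=3
Ev 3: PC=5 idx=2 pred=N actual=N -> ctr[2]=0
Ev 4: PC=3 idx=0 pred=T actual=T -> ctr[0]=3
Ev 5: PC=3 idx=0 pred=T actual=T -> ctr[0]=3
Ev 6: PC=5 idx=2 pred=N actual=N -> ctr[2]=0
Ev 7: PC=5 idx=2 pred=N actual=T -> ctr[2]=1
Ev 8: PC=5 idx=2 pred=N actual=T -> ctr[2]=2
Ev 9: PC=3 idx=0 pred=T actual=T -> ctr[0]=3
Ev 10: PC=5 idx=2 pred=T actual=N -> ctr[2]=1
Ev 11: PC=3 idx=0 pred=T actual=N -> ctr[0]=2
Ev 12: PC=3 idx=0 pred=T actual=N -> ctr[0]=1

Answer: 1 1 1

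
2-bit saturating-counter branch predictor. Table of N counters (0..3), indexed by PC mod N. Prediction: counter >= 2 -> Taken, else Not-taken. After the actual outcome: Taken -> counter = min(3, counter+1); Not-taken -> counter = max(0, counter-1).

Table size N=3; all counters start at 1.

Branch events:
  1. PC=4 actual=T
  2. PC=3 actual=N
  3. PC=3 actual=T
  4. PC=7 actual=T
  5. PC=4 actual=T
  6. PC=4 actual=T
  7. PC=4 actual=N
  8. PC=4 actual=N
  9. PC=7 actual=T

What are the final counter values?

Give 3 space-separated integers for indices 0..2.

Ev 1: PC=4 idx=1 pred=N actual=T -> ctr[1]=2
Ev 2: PC=3 idx=0 pred=N actual=N -> ctr[0]=0
Ev 3: PC=3 idx=0 pred=N actual=T -> ctr[0]=1
Ev 4: PC=7 idx=1 pred=T actual=T -> ctr[1]=3
Ev 5: PC=4 idx=1 pred=T actual=T -> ctr[1]=3
Ev 6: PC=4 idx=1 pred=T actual=T -> ctr[1]=3
Ev 7: PC=4 idx=1 pred=T actual=N -> ctr[1]=2
Ev 8: PC=4 idx=1 pred=T actual=N -> ctr[1]=1
Ev 9: PC=7 idx=1 pred=N actual=T -> ctr[1]=2

Answer: 1 2 1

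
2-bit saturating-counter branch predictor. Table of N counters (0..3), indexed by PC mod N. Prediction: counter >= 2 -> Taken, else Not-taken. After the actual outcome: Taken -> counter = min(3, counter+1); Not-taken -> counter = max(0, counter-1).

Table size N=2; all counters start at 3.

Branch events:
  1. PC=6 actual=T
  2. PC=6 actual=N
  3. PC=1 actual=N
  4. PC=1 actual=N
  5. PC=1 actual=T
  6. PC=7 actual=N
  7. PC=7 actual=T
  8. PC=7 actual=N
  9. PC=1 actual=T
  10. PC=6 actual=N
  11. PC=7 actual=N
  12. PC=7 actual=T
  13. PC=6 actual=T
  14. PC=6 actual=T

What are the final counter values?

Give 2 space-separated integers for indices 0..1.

Ev 1: PC=6 idx=0 pred=T actual=T -> ctr[0]=3
Ev 2: PC=6 idx=0 pred=T actual=N -> ctr[0]=2
Ev 3: PC=1 idx=1 pred=T actual=N -> ctr[1]=2
Ev 4: PC=1 idx=1 pred=T actual=N -> ctr[1]=1
Ev 5: PC=1 idx=1 pred=N actual=T -> ctr[1]=2
Ev 6: PC=7 idx=1 pred=T actual=N -> ctr[1]=1
Ev 7: PC=7 idx=1 pred=N actual=T -> ctr[1]=2
Ev 8: PC=7 idx=1 pred=T actual=N -> ctr[1]=1
Ev 9: PC=1 idx=1 pred=N actual=T -> ctr[1]=2
Ev 10: PC=6 idx=0 pred=T actual=N -> ctr[0]=1
Ev 11: PC=7 idx=1 pred=T actual=N -> ctr[1]=1
Ev 12: PC=7 idx=1 pred=N actual=T -> ctr[1]=2
Ev 13: PC=6 idx=0 pred=N actual=T -> ctr[0]=2
Ev 14: PC=6 idx=0 pred=T actual=T -> ctr[0]=3

Answer: 3 2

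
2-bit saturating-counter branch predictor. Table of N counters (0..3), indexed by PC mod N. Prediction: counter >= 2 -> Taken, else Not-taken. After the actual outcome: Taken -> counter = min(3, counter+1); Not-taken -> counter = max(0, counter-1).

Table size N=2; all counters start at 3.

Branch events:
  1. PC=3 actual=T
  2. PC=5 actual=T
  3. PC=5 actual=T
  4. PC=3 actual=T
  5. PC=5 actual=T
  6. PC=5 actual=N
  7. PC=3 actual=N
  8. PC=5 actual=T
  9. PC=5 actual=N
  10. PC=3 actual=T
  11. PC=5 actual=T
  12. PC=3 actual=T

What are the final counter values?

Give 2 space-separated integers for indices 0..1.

Answer: 3 3

Derivation:
Ev 1: PC=3 idx=1 pred=T actual=T -> ctr[1]=3
Ev 2: PC=5 idx=1 pred=T actual=T -> ctr[1]=3
Ev 3: PC=5 idx=1 pred=T actual=T -> ctr[1]=3
Ev 4: PC=3 idx=1 pred=T actual=T -> ctr[1]=3
Ev 5: PC=5 idx=1 pred=T actual=T -> ctr[1]=3
Ev 6: PC=5 idx=1 pred=T actual=N -> ctr[1]=2
Ev 7: PC=3 idx=1 pred=T actual=N -> ctr[1]=1
Ev 8: PC=5 idx=1 pred=N actual=T -> ctr[1]=2
Ev 9: PC=5 idx=1 pred=T actual=N -> ctr[1]=1
Ev 10: PC=3 idx=1 pred=N actual=T -> ctr[1]=2
Ev 11: PC=5 idx=1 pred=T actual=T -> ctr[1]=3
Ev 12: PC=3 idx=1 pred=T actual=T -> ctr[1]=3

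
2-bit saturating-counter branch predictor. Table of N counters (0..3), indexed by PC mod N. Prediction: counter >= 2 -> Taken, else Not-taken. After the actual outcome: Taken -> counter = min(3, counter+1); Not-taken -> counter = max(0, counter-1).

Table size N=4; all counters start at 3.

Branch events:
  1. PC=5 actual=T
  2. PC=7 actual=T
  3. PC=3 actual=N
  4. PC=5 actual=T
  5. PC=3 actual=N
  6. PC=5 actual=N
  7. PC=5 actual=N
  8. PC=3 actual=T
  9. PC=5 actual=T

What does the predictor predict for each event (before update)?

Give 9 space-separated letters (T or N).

Ev 1: PC=5 idx=1 pred=T actual=T -> ctr[1]=3
Ev 2: PC=7 idx=3 pred=T actual=T -> ctr[3]=3
Ev 3: PC=3 idx=3 pred=T actual=N -> ctr[3]=2
Ev 4: PC=5 idx=1 pred=T actual=T -> ctr[1]=3
Ev 5: PC=3 idx=3 pred=T actual=N -> ctr[3]=1
Ev 6: PC=5 idx=1 pred=T actual=N -> ctr[1]=2
Ev 7: PC=5 idx=1 pred=T actual=N -> ctr[1]=1
Ev 8: PC=3 idx=3 pred=N actual=T -> ctr[3]=2
Ev 9: PC=5 idx=1 pred=N actual=T -> ctr[1]=2

Answer: T T T T T T T N N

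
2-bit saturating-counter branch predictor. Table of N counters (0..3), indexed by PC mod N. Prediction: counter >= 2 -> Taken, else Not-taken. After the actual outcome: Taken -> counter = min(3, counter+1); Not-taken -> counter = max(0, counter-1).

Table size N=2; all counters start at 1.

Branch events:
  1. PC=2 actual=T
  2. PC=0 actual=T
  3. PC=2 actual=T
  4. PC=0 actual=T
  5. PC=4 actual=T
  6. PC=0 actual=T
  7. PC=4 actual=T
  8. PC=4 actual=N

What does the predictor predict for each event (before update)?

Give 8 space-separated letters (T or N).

Ev 1: PC=2 idx=0 pred=N actual=T -> ctr[0]=2
Ev 2: PC=0 idx=0 pred=T actual=T -> ctr[0]=3
Ev 3: PC=2 idx=0 pred=T actual=T -> ctr[0]=3
Ev 4: PC=0 idx=0 pred=T actual=T -> ctr[0]=3
Ev 5: PC=4 idx=0 pred=T actual=T -> ctr[0]=3
Ev 6: PC=0 idx=0 pred=T actual=T -> ctr[0]=3
Ev 7: PC=4 idx=0 pred=T actual=T -> ctr[0]=3
Ev 8: PC=4 idx=0 pred=T actual=N -> ctr[0]=2

Answer: N T T T T T T T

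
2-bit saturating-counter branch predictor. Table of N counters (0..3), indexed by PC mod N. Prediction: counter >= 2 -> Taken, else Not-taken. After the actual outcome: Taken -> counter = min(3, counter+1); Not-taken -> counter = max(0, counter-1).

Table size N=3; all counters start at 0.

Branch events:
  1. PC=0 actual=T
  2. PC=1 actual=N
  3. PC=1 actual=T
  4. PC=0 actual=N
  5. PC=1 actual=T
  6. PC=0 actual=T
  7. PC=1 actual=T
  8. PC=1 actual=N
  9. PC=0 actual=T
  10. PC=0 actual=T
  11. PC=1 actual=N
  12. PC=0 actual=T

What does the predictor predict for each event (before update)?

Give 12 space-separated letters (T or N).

Answer: N N N N N N T T N T T T

Derivation:
Ev 1: PC=0 idx=0 pred=N actual=T -> ctr[0]=1
Ev 2: PC=1 idx=1 pred=N actual=N -> ctr[1]=0
Ev 3: PC=1 idx=1 pred=N actual=T -> ctr[1]=1
Ev 4: PC=0 idx=0 pred=N actual=N -> ctr[0]=0
Ev 5: PC=1 idx=1 pred=N actual=T -> ctr[1]=2
Ev 6: PC=0 idx=0 pred=N actual=T -> ctr[0]=1
Ev 7: PC=1 idx=1 pred=T actual=T -> ctr[1]=3
Ev 8: PC=1 idx=1 pred=T actual=N -> ctr[1]=2
Ev 9: PC=0 idx=0 pred=N actual=T -> ctr[0]=2
Ev 10: PC=0 idx=0 pred=T actual=T -> ctr[0]=3
Ev 11: PC=1 idx=1 pred=T actual=N -> ctr[1]=1
Ev 12: PC=0 idx=0 pred=T actual=T -> ctr[0]=3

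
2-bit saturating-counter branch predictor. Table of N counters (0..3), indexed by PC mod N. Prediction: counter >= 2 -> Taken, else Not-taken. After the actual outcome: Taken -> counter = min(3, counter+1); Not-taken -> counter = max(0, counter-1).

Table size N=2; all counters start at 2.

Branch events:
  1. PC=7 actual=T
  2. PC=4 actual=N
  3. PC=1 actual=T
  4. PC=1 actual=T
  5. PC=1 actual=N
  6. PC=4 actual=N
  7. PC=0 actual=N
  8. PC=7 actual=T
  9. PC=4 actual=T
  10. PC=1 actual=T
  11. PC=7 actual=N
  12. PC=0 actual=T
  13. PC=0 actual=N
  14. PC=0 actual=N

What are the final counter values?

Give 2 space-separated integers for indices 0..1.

Answer: 0 2

Derivation:
Ev 1: PC=7 idx=1 pred=T actual=T -> ctr[1]=3
Ev 2: PC=4 idx=0 pred=T actual=N -> ctr[0]=1
Ev 3: PC=1 idx=1 pred=T actual=T -> ctr[1]=3
Ev 4: PC=1 idx=1 pred=T actual=T -> ctr[1]=3
Ev 5: PC=1 idx=1 pred=T actual=N -> ctr[1]=2
Ev 6: PC=4 idx=0 pred=N actual=N -> ctr[0]=0
Ev 7: PC=0 idx=0 pred=N actual=N -> ctr[0]=0
Ev 8: PC=7 idx=1 pred=T actual=T -> ctr[1]=3
Ev 9: PC=4 idx=0 pred=N actual=T -> ctr[0]=1
Ev 10: PC=1 idx=1 pred=T actual=T -> ctr[1]=3
Ev 11: PC=7 idx=1 pred=T actual=N -> ctr[1]=2
Ev 12: PC=0 idx=0 pred=N actual=T -> ctr[0]=2
Ev 13: PC=0 idx=0 pred=T actual=N -> ctr[0]=1
Ev 14: PC=0 idx=0 pred=N actual=N -> ctr[0]=0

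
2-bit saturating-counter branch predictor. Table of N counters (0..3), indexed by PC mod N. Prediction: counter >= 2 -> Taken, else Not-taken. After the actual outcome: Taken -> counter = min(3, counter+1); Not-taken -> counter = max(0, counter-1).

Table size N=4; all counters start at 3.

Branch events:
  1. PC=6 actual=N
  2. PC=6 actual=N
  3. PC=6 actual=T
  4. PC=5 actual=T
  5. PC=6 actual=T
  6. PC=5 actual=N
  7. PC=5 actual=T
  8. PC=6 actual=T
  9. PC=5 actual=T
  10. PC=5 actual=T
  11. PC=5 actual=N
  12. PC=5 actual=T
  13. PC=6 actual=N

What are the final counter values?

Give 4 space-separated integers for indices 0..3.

Answer: 3 3 2 3

Derivation:
Ev 1: PC=6 idx=2 pred=T actual=N -> ctr[2]=2
Ev 2: PC=6 idx=2 pred=T actual=N -> ctr[2]=1
Ev 3: PC=6 idx=2 pred=N actual=T -> ctr[2]=2
Ev 4: PC=5 idx=1 pred=T actual=T -> ctr[1]=3
Ev 5: PC=6 idx=2 pred=T actual=T -> ctr[2]=3
Ev 6: PC=5 idx=1 pred=T actual=N -> ctr[1]=2
Ev 7: PC=5 idx=1 pred=T actual=T -> ctr[1]=3
Ev 8: PC=6 idx=2 pred=T actual=T -> ctr[2]=3
Ev 9: PC=5 idx=1 pred=T actual=T -> ctr[1]=3
Ev 10: PC=5 idx=1 pred=T actual=T -> ctr[1]=3
Ev 11: PC=5 idx=1 pred=T actual=N -> ctr[1]=2
Ev 12: PC=5 idx=1 pred=T actual=T -> ctr[1]=3
Ev 13: PC=6 idx=2 pred=T actual=N -> ctr[2]=2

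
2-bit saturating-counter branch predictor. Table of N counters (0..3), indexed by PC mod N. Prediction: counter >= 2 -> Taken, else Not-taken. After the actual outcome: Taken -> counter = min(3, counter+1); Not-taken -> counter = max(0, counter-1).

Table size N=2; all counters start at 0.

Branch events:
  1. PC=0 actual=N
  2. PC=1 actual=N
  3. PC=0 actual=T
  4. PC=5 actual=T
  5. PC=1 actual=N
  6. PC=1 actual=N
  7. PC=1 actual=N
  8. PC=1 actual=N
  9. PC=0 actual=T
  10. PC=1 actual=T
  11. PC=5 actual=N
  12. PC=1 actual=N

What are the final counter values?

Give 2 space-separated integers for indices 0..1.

Answer: 2 0

Derivation:
Ev 1: PC=0 idx=0 pred=N actual=N -> ctr[0]=0
Ev 2: PC=1 idx=1 pred=N actual=N -> ctr[1]=0
Ev 3: PC=0 idx=0 pred=N actual=T -> ctr[0]=1
Ev 4: PC=5 idx=1 pred=N actual=T -> ctr[1]=1
Ev 5: PC=1 idx=1 pred=N actual=N -> ctr[1]=0
Ev 6: PC=1 idx=1 pred=N actual=N -> ctr[1]=0
Ev 7: PC=1 idx=1 pred=N actual=N -> ctr[1]=0
Ev 8: PC=1 idx=1 pred=N actual=N -> ctr[1]=0
Ev 9: PC=0 idx=0 pred=N actual=T -> ctr[0]=2
Ev 10: PC=1 idx=1 pred=N actual=T -> ctr[1]=1
Ev 11: PC=5 idx=1 pred=N actual=N -> ctr[1]=0
Ev 12: PC=1 idx=1 pred=N actual=N -> ctr[1]=0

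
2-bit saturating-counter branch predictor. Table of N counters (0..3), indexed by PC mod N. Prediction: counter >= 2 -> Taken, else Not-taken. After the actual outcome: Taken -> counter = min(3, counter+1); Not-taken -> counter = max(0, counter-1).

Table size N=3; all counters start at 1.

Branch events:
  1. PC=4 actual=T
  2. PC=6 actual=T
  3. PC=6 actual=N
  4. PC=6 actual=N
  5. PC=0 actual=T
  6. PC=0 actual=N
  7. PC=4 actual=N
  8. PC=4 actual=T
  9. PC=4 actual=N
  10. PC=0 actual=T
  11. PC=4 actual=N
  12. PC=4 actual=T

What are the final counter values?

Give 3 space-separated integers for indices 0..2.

Ev 1: PC=4 idx=1 pred=N actual=T -> ctr[1]=2
Ev 2: PC=6 idx=0 pred=N actual=T -> ctr[0]=2
Ev 3: PC=6 idx=0 pred=T actual=N -> ctr[0]=1
Ev 4: PC=6 idx=0 pred=N actual=N -> ctr[0]=0
Ev 5: PC=0 idx=0 pred=N actual=T -> ctr[0]=1
Ev 6: PC=0 idx=0 pred=N actual=N -> ctr[0]=0
Ev 7: PC=4 idx=1 pred=T actual=N -> ctr[1]=1
Ev 8: PC=4 idx=1 pred=N actual=T -> ctr[1]=2
Ev 9: PC=4 idx=1 pred=T actual=N -> ctr[1]=1
Ev 10: PC=0 idx=0 pred=N actual=T -> ctr[0]=1
Ev 11: PC=4 idx=1 pred=N actual=N -> ctr[1]=0
Ev 12: PC=4 idx=1 pred=N actual=T -> ctr[1]=1

Answer: 1 1 1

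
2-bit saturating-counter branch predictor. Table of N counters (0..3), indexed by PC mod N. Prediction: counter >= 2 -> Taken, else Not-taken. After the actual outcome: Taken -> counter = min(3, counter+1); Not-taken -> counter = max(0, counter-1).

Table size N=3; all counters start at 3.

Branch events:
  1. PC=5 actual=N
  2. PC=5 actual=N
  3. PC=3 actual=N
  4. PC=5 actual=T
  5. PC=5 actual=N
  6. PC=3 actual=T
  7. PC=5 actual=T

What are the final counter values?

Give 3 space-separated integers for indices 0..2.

Ev 1: PC=5 idx=2 pred=T actual=N -> ctr[2]=2
Ev 2: PC=5 idx=2 pred=T actual=N -> ctr[2]=1
Ev 3: PC=3 idx=0 pred=T actual=N -> ctr[0]=2
Ev 4: PC=5 idx=2 pred=N actual=T -> ctr[2]=2
Ev 5: PC=5 idx=2 pred=T actual=N -> ctr[2]=1
Ev 6: PC=3 idx=0 pred=T actual=T -> ctr[0]=3
Ev 7: PC=5 idx=2 pred=N actual=T -> ctr[2]=2

Answer: 3 3 2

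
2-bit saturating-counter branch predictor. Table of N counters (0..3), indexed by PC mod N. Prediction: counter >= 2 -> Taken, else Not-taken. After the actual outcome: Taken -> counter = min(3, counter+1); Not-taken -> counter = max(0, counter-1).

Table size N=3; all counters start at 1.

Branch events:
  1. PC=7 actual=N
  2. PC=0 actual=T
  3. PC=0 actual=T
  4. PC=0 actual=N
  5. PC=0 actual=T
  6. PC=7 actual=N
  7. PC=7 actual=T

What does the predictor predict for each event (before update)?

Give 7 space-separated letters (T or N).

Ev 1: PC=7 idx=1 pred=N actual=N -> ctr[1]=0
Ev 2: PC=0 idx=0 pred=N actual=T -> ctr[0]=2
Ev 3: PC=0 idx=0 pred=T actual=T -> ctr[0]=3
Ev 4: PC=0 idx=0 pred=T actual=N -> ctr[0]=2
Ev 5: PC=0 idx=0 pred=T actual=T -> ctr[0]=3
Ev 6: PC=7 idx=1 pred=N actual=N -> ctr[1]=0
Ev 7: PC=7 idx=1 pred=N actual=T -> ctr[1]=1

Answer: N N T T T N N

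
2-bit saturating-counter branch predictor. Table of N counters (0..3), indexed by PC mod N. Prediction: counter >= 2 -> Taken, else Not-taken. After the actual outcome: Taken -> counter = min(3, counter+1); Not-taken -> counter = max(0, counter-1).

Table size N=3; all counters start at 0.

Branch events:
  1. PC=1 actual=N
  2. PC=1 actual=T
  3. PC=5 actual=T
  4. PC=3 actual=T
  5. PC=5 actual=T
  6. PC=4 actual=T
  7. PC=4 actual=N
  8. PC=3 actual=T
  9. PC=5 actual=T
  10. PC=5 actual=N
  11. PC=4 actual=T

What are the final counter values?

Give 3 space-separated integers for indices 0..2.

Ev 1: PC=1 idx=1 pred=N actual=N -> ctr[1]=0
Ev 2: PC=1 idx=1 pred=N actual=T -> ctr[1]=1
Ev 3: PC=5 idx=2 pred=N actual=T -> ctr[2]=1
Ev 4: PC=3 idx=0 pred=N actual=T -> ctr[0]=1
Ev 5: PC=5 idx=2 pred=N actual=T -> ctr[2]=2
Ev 6: PC=4 idx=1 pred=N actual=T -> ctr[1]=2
Ev 7: PC=4 idx=1 pred=T actual=N -> ctr[1]=1
Ev 8: PC=3 idx=0 pred=N actual=T -> ctr[0]=2
Ev 9: PC=5 idx=2 pred=T actual=T -> ctr[2]=3
Ev 10: PC=5 idx=2 pred=T actual=N -> ctr[2]=2
Ev 11: PC=4 idx=1 pred=N actual=T -> ctr[1]=2

Answer: 2 2 2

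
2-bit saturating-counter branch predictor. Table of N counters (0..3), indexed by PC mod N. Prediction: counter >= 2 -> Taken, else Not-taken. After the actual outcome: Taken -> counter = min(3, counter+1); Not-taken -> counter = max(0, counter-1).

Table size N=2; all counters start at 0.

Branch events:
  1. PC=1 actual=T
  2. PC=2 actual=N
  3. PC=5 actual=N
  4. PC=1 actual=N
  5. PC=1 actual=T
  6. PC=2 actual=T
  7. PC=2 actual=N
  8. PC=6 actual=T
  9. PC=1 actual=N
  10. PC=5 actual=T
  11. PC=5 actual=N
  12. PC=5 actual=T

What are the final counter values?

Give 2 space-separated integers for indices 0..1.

Ev 1: PC=1 idx=1 pred=N actual=T -> ctr[1]=1
Ev 2: PC=2 idx=0 pred=N actual=N -> ctr[0]=0
Ev 3: PC=5 idx=1 pred=N actual=N -> ctr[1]=0
Ev 4: PC=1 idx=1 pred=N actual=N -> ctr[1]=0
Ev 5: PC=1 idx=1 pred=N actual=T -> ctr[1]=1
Ev 6: PC=2 idx=0 pred=N actual=T -> ctr[0]=1
Ev 7: PC=2 idx=0 pred=N actual=N -> ctr[0]=0
Ev 8: PC=6 idx=0 pred=N actual=T -> ctr[0]=1
Ev 9: PC=1 idx=1 pred=N actual=N -> ctr[1]=0
Ev 10: PC=5 idx=1 pred=N actual=T -> ctr[1]=1
Ev 11: PC=5 idx=1 pred=N actual=N -> ctr[1]=0
Ev 12: PC=5 idx=1 pred=N actual=T -> ctr[1]=1

Answer: 1 1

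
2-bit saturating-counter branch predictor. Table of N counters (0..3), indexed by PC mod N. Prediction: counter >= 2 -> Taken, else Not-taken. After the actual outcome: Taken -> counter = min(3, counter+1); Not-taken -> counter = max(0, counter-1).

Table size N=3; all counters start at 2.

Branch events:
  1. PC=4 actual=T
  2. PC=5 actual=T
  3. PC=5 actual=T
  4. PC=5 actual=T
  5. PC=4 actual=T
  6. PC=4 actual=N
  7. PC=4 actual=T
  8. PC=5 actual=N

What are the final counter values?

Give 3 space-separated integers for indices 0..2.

Answer: 2 3 2

Derivation:
Ev 1: PC=4 idx=1 pred=T actual=T -> ctr[1]=3
Ev 2: PC=5 idx=2 pred=T actual=T -> ctr[2]=3
Ev 3: PC=5 idx=2 pred=T actual=T -> ctr[2]=3
Ev 4: PC=5 idx=2 pred=T actual=T -> ctr[2]=3
Ev 5: PC=4 idx=1 pred=T actual=T -> ctr[1]=3
Ev 6: PC=4 idx=1 pred=T actual=N -> ctr[1]=2
Ev 7: PC=4 idx=1 pred=T actual=T -> ctr[1]=3
Ev 8: PC=5 idx=2 pred=T actual=N -> ctr[2]=2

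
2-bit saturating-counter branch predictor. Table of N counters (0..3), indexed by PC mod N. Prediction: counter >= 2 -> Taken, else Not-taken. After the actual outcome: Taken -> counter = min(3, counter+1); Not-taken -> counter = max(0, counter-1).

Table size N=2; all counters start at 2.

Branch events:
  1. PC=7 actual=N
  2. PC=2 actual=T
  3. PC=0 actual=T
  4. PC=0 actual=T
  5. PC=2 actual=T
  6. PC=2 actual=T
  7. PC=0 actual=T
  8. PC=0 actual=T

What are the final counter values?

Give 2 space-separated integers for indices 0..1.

Answer: 3 1

Derivation:
Ev 1: PC=7 idx=1 pred=T actual=N -> ctr[1]=1
Ev 2: PC=2 idx=0 pred=T actual=T -> ctr[0]=3
Ev 3: PC=0 idx=0 pred=T actual=T -> ctr[0]=3
Ev 4: PC=0 idx=0 pred=T actual=T -> ctr[0]=3
Ev 5: PC=2 idx=0 pred=T actual=T -> ctr[0]=3
Ev 6: PC=2 idx=0 pred=T actual=T -> ctr[0]=3
Ev 7: PC=0 idx=0 pred=T actual=T -> ctr[0]=3
Ev 8: PC=0 idx=0 pred=T actual=T -> ctr[0]=3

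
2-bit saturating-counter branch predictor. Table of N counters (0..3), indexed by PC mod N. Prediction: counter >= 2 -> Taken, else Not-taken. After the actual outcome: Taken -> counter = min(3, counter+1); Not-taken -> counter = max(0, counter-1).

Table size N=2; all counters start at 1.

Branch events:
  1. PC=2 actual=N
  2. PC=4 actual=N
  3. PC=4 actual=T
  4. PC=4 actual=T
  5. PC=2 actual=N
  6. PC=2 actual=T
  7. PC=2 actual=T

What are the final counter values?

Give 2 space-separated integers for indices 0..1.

Answer: 3 1

Derivation:
Ev 1: PC=2 idx=0 pred=N actual=N -> ctr[0]=0
Ev 2: PC=4 idx=0 pred=N actual=N -> ctr[0]=0
Ev 3: PC=4 idx=0 pred=N actual=T -> ctr[0]=1
Ev 4: PC=4 idx=0 pred=N actual=T -> ctr[0]=2
Ev 5: PC=2 idx=0 pred=T actual=N -> ctr[0]=1
Ev 6: PC=2 idx=0 pred=N actual=T -> ctr[0]=2
Ev 7: PC=2 idx=0 pred=T actual=T -> ctr[0]=3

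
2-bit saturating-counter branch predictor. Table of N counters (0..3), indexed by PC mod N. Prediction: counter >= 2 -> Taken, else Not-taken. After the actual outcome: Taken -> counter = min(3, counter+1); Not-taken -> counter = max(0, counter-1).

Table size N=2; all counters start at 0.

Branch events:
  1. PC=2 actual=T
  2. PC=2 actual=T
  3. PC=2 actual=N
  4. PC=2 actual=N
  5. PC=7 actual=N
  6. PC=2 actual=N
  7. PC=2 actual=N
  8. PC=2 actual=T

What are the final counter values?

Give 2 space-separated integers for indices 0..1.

Ev 1: PC=2 idx=0 pred=N actual=T -> ctr[0]=1
Ev 2: PC=2 idx=0 pred=N actual=T -> ctr[0]=2
Ev 3: PC=2 idx=0 pred=T actual=N -> ctr[0]=1
Ev 4: PC=2 idx=0 pred=N actual=N -> ctr[0]=0
Ev 5: PC=7 idx=1 pred=N actual=N -> ctr[1]=0
Ev 6: PC=2 idx=0 pred=N actual=N -> ctr[0]=0
Ev 7: PC=2 idx=0 pred=N actual=N -> ctr[0]=0
Ev 8: PC=2 idx=0 pred=N actual=T -> ctr[0]=1

Answer: 1 0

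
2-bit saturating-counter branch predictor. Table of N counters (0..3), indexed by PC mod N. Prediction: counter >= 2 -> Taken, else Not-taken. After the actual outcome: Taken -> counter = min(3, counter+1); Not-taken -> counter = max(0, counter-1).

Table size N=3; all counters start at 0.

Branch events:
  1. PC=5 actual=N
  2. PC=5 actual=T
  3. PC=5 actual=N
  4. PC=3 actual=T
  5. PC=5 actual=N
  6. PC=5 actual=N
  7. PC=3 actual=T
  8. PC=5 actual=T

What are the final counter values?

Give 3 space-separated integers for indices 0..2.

Ev 1: PC=5 idx=2 pred=N actual=N -> ctr[2]=0
Ev 2: PC=5 idx=2 pred=N actual=T -> ctr[2]=1
Ev 3: PC=5 idx=2 pred=N actual=N -> ctr[2]=0
Ev 4: PC=3 idx=0 pred=N actual=T -> ctr[0]=1
Ev 5: PC=5 idx=2 pred=N actual=N -> ctr[2]=0
Ev 6: PC=5 idx=2 pred=N actual=N -> ctr[2]=0
Ev 7: PC=3 idx=0 pred=N actual=T -> ctr[0]=2
Ev 8: PC=5 idx=2 pred=N actual=T -> ctr[2]=1

Answer: 2 0 1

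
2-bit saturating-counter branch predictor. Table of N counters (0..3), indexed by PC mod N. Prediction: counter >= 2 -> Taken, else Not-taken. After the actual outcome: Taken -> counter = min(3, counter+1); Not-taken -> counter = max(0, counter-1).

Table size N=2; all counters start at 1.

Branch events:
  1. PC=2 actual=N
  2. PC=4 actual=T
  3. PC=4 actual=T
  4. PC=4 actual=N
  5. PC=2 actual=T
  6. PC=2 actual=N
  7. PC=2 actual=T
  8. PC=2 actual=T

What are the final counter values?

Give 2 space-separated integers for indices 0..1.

Answer: 3 1

Derivation:
Ev 1: PC=2 idx=0 pred=N actual=N -> ctr[0]=0
Ev 2: PC=4 idx=0 pred=N actual=T -> ctr[0]=1
Ev 3: PC=4 idx=0 pred=N actual=T -> ctr[0]=2
Ev 4: PC=4 idx=0 pred=T actual=N -> ctr[0]=1
Ev 5: PC=2 idx=0 pred=N actual=T -> ctr[0]=2
Ev 6: PC=2 idx=0 pred=T actual=N -> ctr[0]=1
Ev 7: PC=2 idx=0 pred=N actual=T -> ctr[0]=2
Ev 8: PC=2 idx=0 pred=T actual=T -> ctr[0]=3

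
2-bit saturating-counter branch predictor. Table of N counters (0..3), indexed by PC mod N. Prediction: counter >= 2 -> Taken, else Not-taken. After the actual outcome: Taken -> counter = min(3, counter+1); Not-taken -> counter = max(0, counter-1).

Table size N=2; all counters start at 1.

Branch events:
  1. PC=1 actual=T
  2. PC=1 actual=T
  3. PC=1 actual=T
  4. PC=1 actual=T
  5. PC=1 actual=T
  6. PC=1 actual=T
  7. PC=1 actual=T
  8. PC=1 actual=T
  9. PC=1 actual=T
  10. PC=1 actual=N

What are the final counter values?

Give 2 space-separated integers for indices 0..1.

Answer: 1 2

Derivation:
Ev 1: PC=1 idx=1 pred=N actual=T -> ctr[1]=2
Ev 2: PC=1 idx=1 pred=T actual=T -> ctr[1]=3
Ev 3: PC=1 idx=1 pred=T actual=T -> ctr[1]=3
Ev 4: PC=1 idx=1 pred=T actual=T -> ctr[1]=3
Ev 5: PC=1 idx=1 pred=T actual=T -> ctr[1]=3
Ev 6: PC=1 idx=1 pred=T actual=T -> ctr[1]=3
Ev 7: PC=1 idx=1 pred=T actual=T -> ctr[1]=3
Ev 8: PC=1 idx=1 pred=T actual=T -> ctr[1]=3
Ev 9: PC=1 idx=1 pred=T actual=T -> ctr[1]=3
Ev 10: PC=1 idx=1 pred=T actual=N -> ctr[1]=2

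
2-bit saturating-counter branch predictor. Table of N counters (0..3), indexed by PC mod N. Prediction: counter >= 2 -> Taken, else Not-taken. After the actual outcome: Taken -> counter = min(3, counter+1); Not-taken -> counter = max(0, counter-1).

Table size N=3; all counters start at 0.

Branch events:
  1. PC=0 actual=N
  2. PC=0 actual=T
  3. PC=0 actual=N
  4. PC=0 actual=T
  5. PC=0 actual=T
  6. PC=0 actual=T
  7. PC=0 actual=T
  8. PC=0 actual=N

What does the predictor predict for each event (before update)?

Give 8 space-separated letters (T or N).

Ev 1: PC=0 idx=0 pred=N actual=N -> ctr[0]=0
Ev 2: PC=0 idx=0 pred=N actual=T -> ctr[0]=1
Ev 3: PC=0 idx=0 pred=N actual=N -> ctr[0]=0
Ev 4: PC=0 idx=0 pred=N actual=T -> ctr[0]=1
Ev 5: PC=0 idx=0 pred=N actual=T -> ctr[0]=2
Ev 6: PC=0 idx=0 pred=T actual=T -> ctr[0]=3
Ev 7: PC=0 idx=0 pred=T actual=T -> ctr[0]=3
Ev 8: PC=0 idx=0 pred=T actual=N -> ctr[0]=2

Answer: N N N N N T T T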